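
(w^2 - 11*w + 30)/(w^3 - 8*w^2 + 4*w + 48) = (w - 5)/(w^2 - 2*w - 8)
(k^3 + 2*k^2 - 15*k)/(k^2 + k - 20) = k*(k - 3)/(k - 4)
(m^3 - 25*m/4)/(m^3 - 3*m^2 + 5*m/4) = (2*m + 5)/(2*m - 1)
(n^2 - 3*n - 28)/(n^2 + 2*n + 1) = (n^2 - 3*n - 28)/(n^2 + 2*n + 1)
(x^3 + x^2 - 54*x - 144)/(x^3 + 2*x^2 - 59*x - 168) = (x + 6)/(x + 7)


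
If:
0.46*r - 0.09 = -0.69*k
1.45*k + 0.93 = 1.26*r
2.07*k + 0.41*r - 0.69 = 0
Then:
No Solution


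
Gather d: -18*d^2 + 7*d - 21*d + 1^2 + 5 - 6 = -18*d^2 - 14*d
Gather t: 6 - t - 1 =5 - t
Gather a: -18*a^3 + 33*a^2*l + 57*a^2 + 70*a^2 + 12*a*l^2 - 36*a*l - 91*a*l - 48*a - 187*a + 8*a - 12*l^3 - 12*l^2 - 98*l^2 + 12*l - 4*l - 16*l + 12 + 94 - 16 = -18*a^3 + a^2*(33*l + 127) + a*(12*l^2 - 127*l - 227) - 12*l^3 - 110*l^2 - 8*l + 90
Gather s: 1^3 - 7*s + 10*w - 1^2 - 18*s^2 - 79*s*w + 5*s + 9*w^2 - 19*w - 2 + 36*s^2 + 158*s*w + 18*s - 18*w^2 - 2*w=18*s^2 + s*(79*w + 16) - 9*w^2 - 11*w - 2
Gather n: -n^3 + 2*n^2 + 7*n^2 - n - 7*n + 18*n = -n^3 + 9*n^2 + 10*n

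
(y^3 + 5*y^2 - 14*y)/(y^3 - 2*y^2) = (y + 7)/y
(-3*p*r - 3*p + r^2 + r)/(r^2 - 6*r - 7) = (-3*p + r)/(r - 7)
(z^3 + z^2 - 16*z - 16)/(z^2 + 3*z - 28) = (z^2 + 5*z + 4)/(z + 7)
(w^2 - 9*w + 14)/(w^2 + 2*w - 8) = (w - 7)/(w + 4)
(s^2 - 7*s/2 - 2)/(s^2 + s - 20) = (s + 1/2)/(s + 5)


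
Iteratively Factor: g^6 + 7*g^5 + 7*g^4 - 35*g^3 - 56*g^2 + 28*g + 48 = (g + 1)*(g^5 + 6*g^4 + g^3 - 36*g^2 - 20*g + 48) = (g - 2)*(g + 1)*(g^4 + 8*g^3 + 17*g^2 - 2*g - 24) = (g - 2)*(g + 1)*(g + 2)*(g^3 + 6*g^2 + 5*g - 12) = (g - 2)*(g + 1)*(g + 2)*(g + 4)*(g^2 + 2*g - 3) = (g - 2)*(g - 1)*(g + 1)*(g + 2)*(g + 4)*(g + 3)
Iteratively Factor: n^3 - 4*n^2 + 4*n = (n - 2)*(n^2 - 2*n) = (n - 2)^2*(n)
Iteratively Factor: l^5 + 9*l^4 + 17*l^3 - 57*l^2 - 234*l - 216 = (l + 3)*(l^4 + 6*l^3 - l^2 - 54*l - 72) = (l + 3)*(l + 4)*(l^3 + 2*l^2 - 9*l - 18) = (l + 3)^2*(l + 4)*(l^2 - l - 6) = (l - 3)*(l + 3)^2*(l + 4)*(l + 2)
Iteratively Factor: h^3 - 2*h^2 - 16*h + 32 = (h - 4)*(h^2 + 2*h - 8) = (h - 4)*(h - 2)*(h + 4)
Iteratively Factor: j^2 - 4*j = (j)*(j - 4)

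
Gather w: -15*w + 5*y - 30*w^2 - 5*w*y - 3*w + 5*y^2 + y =-30*w^2 + w*(-5*y - 18) + 5*y^2 + 6*y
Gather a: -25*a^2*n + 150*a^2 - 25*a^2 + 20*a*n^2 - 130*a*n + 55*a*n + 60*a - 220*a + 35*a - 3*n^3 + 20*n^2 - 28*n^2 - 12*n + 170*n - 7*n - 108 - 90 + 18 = a^2*(125 - 25*n) + a*(20*n^2 - 75*n - 125) - 3*n^3 - 8*n^2 + 151*n - 180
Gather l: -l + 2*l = l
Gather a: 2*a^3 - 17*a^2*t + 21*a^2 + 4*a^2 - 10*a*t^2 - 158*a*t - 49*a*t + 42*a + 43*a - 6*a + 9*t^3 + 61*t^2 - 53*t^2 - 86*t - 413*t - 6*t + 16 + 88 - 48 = 2*a^3 + a^2*(25 - 17*t) + a*(-10*t^2 - 207*t + 79) + 9*t^3 + 8*t^2 - 505*t + 56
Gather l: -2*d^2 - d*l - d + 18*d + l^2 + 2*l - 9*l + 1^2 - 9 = -2*d^2 + 17*d + l^2 + l*(-d - 7) - 8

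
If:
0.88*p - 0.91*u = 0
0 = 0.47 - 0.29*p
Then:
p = 1.62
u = 1.57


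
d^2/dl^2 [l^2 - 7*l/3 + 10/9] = 2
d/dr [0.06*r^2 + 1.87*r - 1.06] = 0.12*r + 1.87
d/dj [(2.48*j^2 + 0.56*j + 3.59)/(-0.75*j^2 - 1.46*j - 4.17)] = (-3.2008*j^2 - 15.2982*j + 2.9062)/(0.5625*j^4 + 2.19*j^3 + 8.3866*j^2 + 12.1764*j + 17.3889)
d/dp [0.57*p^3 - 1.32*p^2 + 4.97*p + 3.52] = 1.71*p^2 - 2.64*p + 4.97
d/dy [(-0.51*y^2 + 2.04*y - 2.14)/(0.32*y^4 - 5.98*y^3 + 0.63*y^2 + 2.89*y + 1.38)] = (0.3264*y^5 - 5.0082*y^4 + 27.1376*y^3 - 41.1507*y^2 + 1.2888*y + 8.9998)/(0.1024*y^8 - 3.8272*y^7 + 36.1636*y^6 - 5.6852*y^5 - 33.2843*y^4 - 12.8634*y^3 + 10.0909*y^2 + 7.9764*y + 1.9044)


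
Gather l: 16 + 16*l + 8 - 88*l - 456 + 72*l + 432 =0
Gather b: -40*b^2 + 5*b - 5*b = -40*b^2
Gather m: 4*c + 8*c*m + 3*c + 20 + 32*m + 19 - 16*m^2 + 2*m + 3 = 7*c - 16*m^2 + m*(8*c + 34) + 42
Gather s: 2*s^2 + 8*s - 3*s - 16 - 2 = 2*s^2 + 5*s - 18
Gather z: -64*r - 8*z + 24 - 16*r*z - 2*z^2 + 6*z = -64*r - 2*z^2 + z*(-16*r - 2) + 24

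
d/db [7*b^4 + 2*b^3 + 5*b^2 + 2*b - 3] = 28*b^3 + 6*b^2 + 10*b + 2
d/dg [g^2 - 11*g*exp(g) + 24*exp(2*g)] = -11*g*exp(g) + 2*g + 48*exp(2*g) - 11*exp(g)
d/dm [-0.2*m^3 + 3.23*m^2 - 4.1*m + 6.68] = -0.6*m^2 + 6.46*m - 4.1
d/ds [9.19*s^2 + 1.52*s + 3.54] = 18.38*s + 1.52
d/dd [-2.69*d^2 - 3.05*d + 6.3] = -5.38*d - 3.05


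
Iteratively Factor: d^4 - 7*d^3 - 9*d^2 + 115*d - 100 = (d - 1)*(d^3 - 6*d^2 - 15*d + 100) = (d - 5)*(d - 1)*(d^2 - d - 20) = (d - 5)*(d - 1)*(d + 4)*(d - 5)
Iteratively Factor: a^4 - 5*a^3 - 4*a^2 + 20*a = (a - 5)*(a^3 - 4*a) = (a - 5)*(a + 2)*(a^2 - 2*a) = a*(a - 5)*(a + 2)*(a - 2)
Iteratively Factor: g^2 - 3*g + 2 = (g - 2)*(g - 1)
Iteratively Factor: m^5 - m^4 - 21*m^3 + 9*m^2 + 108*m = (m + 3)*(m^4 - 4*m^3 - 9*m^2 + 36*m) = (m - 4)*(m + 3)*(m^3 - 9*m) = (m - 4)*(m - 3)*(m + 3)*(m^2 + 3*m) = m*(m - 4)*(m - 3)*(m + 3)*(m + 3)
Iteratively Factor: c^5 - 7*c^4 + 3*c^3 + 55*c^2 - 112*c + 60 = (c - 2)*(c^4 - 5*c^3 - 7*c^2 + 41*c - 30) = (c - 5)*(c - 2)*(c^3 - 7*c + 6) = (c - 5)*(c - 2)*(c - 1)*(c^2 + c - 6) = (c - 5)*(c - 2)^2*(c - 1)*(c + 3)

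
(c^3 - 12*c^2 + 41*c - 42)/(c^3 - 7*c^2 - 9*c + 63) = (c - 2)/(c + 3)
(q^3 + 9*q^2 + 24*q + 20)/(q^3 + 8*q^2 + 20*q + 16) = (q + 5)/(q + 4)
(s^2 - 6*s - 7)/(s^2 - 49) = (s + 1)/(s + 7)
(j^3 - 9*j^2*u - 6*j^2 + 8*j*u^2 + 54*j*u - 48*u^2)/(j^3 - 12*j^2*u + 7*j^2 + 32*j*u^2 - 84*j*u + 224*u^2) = (-j^2 + j*u + 6*j - 6*u)/(-j^2 + 4*j*u - 7*j + 28*u)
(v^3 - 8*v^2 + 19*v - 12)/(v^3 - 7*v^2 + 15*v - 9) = (v - 4)/(v - 3)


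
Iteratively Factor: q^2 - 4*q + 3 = (q - 1)*(q - 3)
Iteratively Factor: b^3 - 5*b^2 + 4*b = (b - 1)*(b^2 - 4*b) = (b - 4)*(b - 1)*(b)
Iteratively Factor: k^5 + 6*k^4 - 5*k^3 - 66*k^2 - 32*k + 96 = (k - 3)*(k^4 + 9*k^3 + 22*k^2 - 32) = (k - 3)*(k + 2)*(k^3 + 7*k^2 + 8*k - 16) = (k - 3)*(k + 2)*(k + 4)*(k^2 + 3*k - 4) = (k - 3)*(k + 2)*(k + 4)^2*(k - 1)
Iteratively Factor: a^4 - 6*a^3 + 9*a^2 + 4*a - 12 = (a - 2)*(a^3 - 4*a^2 + a + 6) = (a - 3)*(a - 2)*(a^2 - a - 2) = (a - 3)*(a - 2)^2*(a + 1)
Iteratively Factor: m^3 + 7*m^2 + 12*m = (m + 4)*(m^2 + 3*m) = m*(m + 4)*(m + 3)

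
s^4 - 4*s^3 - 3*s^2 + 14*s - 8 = (s - 4)*(s - 1)^2*(s + 2)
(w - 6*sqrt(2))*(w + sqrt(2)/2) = w^2 - 11*sqrt(2)*w/2 - 6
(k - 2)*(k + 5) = k^2 + 3*k - 10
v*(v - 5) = v^2 - 5*v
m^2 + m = m*(m + 1)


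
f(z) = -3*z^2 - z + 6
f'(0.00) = -1.00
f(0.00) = 6.00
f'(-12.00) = 71.00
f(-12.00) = -414.00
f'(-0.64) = 2.84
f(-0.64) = 5.41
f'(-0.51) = 2.06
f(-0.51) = 5.73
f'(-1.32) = 6.92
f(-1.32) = 2.09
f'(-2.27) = 12.62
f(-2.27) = -7.19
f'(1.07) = -7.42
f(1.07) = 1.50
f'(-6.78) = 39.68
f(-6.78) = -125.13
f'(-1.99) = 10.94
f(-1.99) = -3.89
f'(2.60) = -16.60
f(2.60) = -16.88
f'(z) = -6*z - 1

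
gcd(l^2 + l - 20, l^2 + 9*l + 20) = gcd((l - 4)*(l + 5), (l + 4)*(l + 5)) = l + 5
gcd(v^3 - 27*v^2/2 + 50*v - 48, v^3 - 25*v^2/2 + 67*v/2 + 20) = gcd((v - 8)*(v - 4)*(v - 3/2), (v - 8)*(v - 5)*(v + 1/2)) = v - 8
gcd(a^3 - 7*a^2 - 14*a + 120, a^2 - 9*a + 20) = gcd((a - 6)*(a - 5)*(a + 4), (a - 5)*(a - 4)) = a - 5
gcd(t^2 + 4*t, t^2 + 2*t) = t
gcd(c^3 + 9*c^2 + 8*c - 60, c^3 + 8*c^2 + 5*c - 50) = c^2 + 3*c - 10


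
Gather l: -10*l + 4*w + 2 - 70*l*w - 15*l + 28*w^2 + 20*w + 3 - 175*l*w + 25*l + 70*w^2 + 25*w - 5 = -245*l*w + 98*w^2 + 49*w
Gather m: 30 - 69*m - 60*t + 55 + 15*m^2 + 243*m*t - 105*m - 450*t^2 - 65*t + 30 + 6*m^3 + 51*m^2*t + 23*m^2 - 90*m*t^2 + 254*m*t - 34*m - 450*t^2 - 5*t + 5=6*m^3 + m^2*(51*t + 38) + m*(-90*t^2 + 497*t - 208) - 900*t^2 - 130*t + 120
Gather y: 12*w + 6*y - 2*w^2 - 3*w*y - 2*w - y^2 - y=-2*w^2 + 10*w - y^2 + y*(5 - 3*w)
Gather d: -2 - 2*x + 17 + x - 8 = 7 - x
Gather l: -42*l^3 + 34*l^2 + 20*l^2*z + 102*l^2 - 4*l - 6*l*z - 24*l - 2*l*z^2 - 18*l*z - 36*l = -42*l^3 + l^2*(20*z + 136) + l*(-2*z^2 - 24*z - 64)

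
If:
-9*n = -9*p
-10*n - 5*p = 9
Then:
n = -3/5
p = -3/5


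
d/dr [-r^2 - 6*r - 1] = -2*r - 6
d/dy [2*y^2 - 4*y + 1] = 4*y - 4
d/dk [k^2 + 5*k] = 2*k + 5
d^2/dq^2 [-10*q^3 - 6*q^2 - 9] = -60*q - 12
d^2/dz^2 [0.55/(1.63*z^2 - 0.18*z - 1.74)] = (2.92259*z^2 - 0.32274*z - 0.55*(3.26*z - 0.18)*(6.52*z - 0.36) - 3.11982)/(-1.63*z^2 + 0.18*z + 1.74)^3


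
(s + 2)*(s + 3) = s^2 + 5*s + 6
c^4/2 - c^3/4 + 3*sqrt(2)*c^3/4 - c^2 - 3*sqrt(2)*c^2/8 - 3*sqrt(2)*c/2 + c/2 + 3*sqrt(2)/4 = (c/2 + sqrt(2)/2)*(c - 1/2)*(c - sqrt(2))*(c + 3*sqrt(2)/2)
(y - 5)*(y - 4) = y^2 - 9*y + 20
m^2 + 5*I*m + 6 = (m - I)*(m + 6*I)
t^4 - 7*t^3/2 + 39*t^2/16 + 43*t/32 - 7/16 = (t - 2)*(t - 7/4)*(t - 1/4)*(t + 1/2)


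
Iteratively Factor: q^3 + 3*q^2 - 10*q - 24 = (q - 3)*(q^2 + 6*q + 8) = (q - 3)*(q + 4)*(q + 2)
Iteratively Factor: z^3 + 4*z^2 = (z)*(z^2 + 4*z) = z*(z + 4)*(z)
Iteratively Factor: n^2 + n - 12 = (n - 3)*(n + 4)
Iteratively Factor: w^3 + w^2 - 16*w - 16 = (w + 4)*(w^2 - 3*w - 4) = (w + 1)*(w + 4)*(w - 4)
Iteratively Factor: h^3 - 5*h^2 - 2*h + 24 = (h + 2)*(h^2 - 7*h + 12) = (h - 4)*(h + 2)*(h - 3)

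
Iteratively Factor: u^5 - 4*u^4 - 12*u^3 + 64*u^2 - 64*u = (u - 4)*(u^4 - 12*u^2 + 16*u) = (u - 4)*(u - 2)*(u^3 + 2*u^2 - 8*u) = (u - 4)*(u - 2)^2*(u^2 + 4*u) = u*(u - 4)*(u - 2)^2*(u + 4)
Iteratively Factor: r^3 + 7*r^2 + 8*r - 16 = (r + 4)*(r^2 + 3*r - 4) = (r + 4)^2*(r - 1)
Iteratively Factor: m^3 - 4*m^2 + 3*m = (m - 3)*(m^2 - m) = m*(m - 3)*(m - 1)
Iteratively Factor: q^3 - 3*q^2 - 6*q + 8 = (q + 2)*(q^2 - 5*q + 4) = (q - 4)*(q + 2)*(q - 1)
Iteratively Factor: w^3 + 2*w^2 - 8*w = (w - 2)*(w^2 + 4*w) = w*(w - 2)*(w + 4)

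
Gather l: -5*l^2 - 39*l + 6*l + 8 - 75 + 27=-5*l^2 - 33*l - 40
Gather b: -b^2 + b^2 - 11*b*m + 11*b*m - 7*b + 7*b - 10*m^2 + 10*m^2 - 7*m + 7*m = 0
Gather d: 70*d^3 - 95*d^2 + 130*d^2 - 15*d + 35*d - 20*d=70*d^3 + 35*d^2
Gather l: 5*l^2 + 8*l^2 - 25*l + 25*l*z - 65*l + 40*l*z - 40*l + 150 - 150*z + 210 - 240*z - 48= 13*l^2 + l*(65*z - 130) - 390*z + 312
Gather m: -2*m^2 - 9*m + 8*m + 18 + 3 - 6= -2*m^2 - m + 15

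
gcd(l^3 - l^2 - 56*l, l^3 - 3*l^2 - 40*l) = l^2 - 8*l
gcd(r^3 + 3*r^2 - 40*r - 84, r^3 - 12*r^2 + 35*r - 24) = 1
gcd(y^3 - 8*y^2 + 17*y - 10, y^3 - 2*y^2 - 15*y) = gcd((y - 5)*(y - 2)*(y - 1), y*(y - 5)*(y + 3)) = y - 5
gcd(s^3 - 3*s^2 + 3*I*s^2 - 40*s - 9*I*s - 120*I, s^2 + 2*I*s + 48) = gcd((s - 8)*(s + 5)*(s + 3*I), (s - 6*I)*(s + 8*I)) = 1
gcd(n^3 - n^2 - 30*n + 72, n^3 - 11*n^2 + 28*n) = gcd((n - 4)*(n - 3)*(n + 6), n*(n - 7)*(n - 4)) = n - 4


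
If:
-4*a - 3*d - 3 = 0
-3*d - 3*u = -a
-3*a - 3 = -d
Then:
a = -12/13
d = 3/13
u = -7/13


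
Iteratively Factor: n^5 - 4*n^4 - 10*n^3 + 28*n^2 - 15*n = (n - 1)*(n^4 - 3*n^3 - 13*n^2 + 15*n) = (n - 1)^2*(n^3 - 2*n^2 - 15*n) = (n - 5)*(n - 1)^2*(n^2 + 3*n) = n*(n - 5)*(n - 1)^2*(n + 3)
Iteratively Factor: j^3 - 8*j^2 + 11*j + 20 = (j + 1)*(j^2 - 9*j + 20) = (j - 5)*(j + 1)*(j - 4)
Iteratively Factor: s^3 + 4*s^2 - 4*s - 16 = (s + 2)*(s^2 + 2*s - 8) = (s + 2)*(s + 4)*(s - 2)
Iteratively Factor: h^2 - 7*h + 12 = (h - 4)*(h - 3)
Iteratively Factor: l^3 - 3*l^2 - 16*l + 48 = (l - 3)*(l^2 - 16) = (l - 3)*(l + 4)*(l - 4)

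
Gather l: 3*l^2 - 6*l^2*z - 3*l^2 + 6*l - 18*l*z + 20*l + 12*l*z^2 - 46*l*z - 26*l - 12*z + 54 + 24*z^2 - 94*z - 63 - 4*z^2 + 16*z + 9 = -6*l^2*z + l*(12*z^2 - 64*z) + 20*z^2 - 90*z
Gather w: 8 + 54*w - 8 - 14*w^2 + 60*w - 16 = -14*w^2 + 114*w - 16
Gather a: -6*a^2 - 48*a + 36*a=-6*a^2 - 12*a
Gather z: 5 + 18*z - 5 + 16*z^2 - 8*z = 16*z^2 + 10*z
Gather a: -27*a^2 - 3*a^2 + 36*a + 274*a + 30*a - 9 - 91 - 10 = -30*a^2 + 340*a - 110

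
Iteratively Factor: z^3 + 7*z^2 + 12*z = (z + 4)*(z^2 + 3*z) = (z + 3)*(z + 4)*(z)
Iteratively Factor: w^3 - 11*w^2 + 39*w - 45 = (w - 3)*(w^2 - 8*w + 15) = (w - 3)^2*(w - 5)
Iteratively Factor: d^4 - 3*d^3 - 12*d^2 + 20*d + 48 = (d - 3)*(d^3 - 12*d - 16) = (d - 3)*(d + 2)*(d^2 - 2*d - 8) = (d - 3)*(d + 2)^2*(d - 4)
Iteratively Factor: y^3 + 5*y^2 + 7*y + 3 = (y + 1)*(y^2 + 4*y + 3) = (y + 1)*(y + 3)*(y + 1)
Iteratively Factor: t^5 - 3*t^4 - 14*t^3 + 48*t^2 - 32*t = (t)*(t^4 - 3*t^3 - 14*t^2 + 48*t - 32) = t*(t + 4)*(t^3 - 7*t^2 + 14*t - 8) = t*(t - 1)*(t + 4)*(t^2 - 6*t + 8) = t*(t - 2)*(t - 1)*(t + 4)*(t - 4)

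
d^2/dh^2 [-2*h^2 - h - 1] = -4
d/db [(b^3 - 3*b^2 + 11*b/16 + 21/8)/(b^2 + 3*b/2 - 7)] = (16*b^2 + 112*b - 35)/(4*(4*b^2 + 28*b + 49))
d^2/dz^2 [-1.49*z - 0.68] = 0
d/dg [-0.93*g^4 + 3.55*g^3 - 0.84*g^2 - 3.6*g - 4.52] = -3.72*g^3 + 10.65*g^2 - 1.68*g - 3.6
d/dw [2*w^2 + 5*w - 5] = 4*w + 5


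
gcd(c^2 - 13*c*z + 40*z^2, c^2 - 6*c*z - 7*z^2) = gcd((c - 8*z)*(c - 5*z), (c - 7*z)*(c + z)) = 1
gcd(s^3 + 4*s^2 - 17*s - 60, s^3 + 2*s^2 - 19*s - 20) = s^2 + s - 20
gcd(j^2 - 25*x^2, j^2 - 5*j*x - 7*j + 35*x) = -j + 5*x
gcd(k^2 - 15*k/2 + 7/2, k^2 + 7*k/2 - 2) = k - 1/2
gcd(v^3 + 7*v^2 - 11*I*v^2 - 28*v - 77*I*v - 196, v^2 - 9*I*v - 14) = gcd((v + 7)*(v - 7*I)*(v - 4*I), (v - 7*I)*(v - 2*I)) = v - 7*I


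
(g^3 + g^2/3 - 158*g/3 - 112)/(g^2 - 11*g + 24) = (g^2 + 25*g/3 + 14)/(g - 3)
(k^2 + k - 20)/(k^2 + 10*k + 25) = (k - 4)/(k + 5)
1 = 1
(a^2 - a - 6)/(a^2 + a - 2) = (a - 3)/(a - 1)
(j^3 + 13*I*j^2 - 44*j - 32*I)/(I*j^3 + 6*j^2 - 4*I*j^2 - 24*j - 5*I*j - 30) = (-I*j^3 + 13*j^2 + 44*I*j - 32)/(j^3 + j^2*(-4 - 6*I) + j*(-5 + 24*I) + 30*I)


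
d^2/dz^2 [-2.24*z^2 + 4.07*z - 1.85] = -4.48000000000000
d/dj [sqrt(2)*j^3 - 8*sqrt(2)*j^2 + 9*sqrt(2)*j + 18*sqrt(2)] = sqrt(2)*(3*j^2 - 16*j + 9)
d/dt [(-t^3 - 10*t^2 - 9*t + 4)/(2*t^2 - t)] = 2*(-t^4 + t^3 + 14*t^2 - 8*t + 2)/(t^2*(4*t^2 - 4*t + 1))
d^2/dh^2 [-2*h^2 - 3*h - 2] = -4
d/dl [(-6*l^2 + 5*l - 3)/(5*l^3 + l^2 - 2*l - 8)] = 2*(15*l^4 - 25*l^3 + 26*l^2 + 51*l - 23)/(25*l^6 + 10*l^5 - 19*l^4 - 84*l^3 - 12*l^2 + 32*l + 64)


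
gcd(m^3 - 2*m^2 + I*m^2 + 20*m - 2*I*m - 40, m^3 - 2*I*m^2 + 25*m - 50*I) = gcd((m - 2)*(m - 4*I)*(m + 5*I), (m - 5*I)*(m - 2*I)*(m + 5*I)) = m + 5*I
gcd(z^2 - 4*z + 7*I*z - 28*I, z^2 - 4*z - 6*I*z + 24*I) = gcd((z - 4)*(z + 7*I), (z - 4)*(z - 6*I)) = z - 4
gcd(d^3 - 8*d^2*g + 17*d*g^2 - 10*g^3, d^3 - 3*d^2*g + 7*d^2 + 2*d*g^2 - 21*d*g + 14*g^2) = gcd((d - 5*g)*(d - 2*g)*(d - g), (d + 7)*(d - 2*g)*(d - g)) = d^2 - 3*d*g + 2*g^2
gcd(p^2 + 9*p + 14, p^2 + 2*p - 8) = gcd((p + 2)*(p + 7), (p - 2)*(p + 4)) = 1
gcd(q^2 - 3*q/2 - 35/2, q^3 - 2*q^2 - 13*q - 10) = q - 5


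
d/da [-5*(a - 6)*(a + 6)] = -10*a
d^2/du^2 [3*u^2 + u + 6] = 6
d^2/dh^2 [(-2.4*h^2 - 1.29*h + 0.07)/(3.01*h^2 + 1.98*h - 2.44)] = (5.23198199999999*h^3 - 101.954118*h^2 - 54.34254*h - 39.464704)/(27.270901*h^6 + 53.816994*h^5 - 30.91872*h^4 - 79.48908*h^3 + 25.06368*h^2 + 35.364384*h - 14.526784)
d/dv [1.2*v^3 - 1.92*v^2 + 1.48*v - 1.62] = 3.6*v^2 - 3.84*v + 1.48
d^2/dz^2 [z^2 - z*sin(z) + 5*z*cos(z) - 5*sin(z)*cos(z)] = z*sin(z) - 5*z*cos(z) - 10*sin(z) + 10*sin(2*z) - 2*cos(z) + 2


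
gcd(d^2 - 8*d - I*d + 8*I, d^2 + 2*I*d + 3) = d - I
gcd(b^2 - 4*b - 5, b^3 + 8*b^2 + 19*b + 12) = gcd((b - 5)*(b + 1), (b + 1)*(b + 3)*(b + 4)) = b + 1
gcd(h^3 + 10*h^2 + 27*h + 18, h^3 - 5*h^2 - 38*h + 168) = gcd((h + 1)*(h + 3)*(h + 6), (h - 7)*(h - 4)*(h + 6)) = h + 6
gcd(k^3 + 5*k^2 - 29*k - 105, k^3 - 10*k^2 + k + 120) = k^2 - 2*k - 15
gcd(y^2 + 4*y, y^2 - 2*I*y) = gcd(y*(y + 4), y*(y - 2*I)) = y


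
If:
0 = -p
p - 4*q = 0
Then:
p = 0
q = 0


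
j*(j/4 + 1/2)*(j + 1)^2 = j^4/4 + j^3 + 5*j^2/4 + j/2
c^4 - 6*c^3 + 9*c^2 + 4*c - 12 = (c - 3)*(c - 2)^2*(c + 1)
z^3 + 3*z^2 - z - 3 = (z - 1)*(z + 1)*(z + 3)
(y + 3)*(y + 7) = y^2 + 10*y + 21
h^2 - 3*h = h*(h - 3)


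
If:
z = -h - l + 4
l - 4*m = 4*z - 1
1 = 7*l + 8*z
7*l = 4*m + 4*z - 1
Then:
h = 31/8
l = 0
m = 1/8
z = 1/8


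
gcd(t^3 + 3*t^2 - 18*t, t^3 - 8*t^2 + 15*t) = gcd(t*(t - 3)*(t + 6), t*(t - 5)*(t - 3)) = t^2 - 3*t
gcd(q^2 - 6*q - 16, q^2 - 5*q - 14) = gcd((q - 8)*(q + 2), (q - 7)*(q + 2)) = q + 2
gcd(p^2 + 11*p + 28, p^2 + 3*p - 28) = p + 7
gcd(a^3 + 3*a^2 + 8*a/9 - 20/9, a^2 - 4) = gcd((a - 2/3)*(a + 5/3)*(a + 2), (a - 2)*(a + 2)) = a + 2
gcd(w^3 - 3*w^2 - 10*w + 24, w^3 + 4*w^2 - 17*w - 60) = w^2 - w - 12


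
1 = 1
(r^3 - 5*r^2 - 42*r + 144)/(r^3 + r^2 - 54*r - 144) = (r - 3)/(r + 3)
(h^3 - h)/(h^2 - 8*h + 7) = h*(h + 1)/(h - 7)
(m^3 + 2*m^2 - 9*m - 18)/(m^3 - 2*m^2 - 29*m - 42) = (m - 3)/(m - 7)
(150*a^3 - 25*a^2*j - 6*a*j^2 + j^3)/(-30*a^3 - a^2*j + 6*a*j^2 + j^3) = (-30*a^2 + 11*a*j - j^2)/(6*a^2 - a*j - j^2)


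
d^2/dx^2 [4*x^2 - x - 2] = 8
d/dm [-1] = 0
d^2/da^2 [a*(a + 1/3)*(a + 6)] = 6*a + 38/3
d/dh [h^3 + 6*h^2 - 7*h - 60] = 3*h^2 + 12*h - 7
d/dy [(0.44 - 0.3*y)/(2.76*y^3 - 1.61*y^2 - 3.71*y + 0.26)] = (1.656*y^3 - 4.1262*y^2 + 1.4168*y + 1.5544)/(7.6176*y^6 - 8.8872*y^5 - 17.8871*y^4 + 13.3814*y^3 + 12.9269*y^2 - 1.9292*y + 0.0676)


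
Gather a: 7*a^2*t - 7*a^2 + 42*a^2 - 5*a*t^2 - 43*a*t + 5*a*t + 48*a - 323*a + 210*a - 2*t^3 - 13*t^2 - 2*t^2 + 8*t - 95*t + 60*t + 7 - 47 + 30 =a^2*(7*t + 35) + a*(-5*t^2 - 38*t - 65) - 2*t^3 - 15*t^2 - 27*t - 10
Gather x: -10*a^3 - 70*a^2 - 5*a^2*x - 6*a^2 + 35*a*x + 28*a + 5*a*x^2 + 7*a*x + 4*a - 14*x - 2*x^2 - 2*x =-10*a^3 - 76*a^2 + 32*a + x^2*(5*a - 2) + x*(-5*a^2 + 42*a - 16)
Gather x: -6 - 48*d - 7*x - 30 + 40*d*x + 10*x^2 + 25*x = -48*d + 10*x^2 + x*(40*d + 18) - 36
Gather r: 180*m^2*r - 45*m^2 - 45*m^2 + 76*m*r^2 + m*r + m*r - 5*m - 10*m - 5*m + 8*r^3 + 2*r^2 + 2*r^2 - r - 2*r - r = -90*m^2 - 20*m + 8*r^3 + r^2*(76*m + 4) + r*(180*m^2 + 2*m - 4)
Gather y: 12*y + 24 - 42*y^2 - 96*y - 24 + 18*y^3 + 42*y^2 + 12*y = 18*y^3 - 72*y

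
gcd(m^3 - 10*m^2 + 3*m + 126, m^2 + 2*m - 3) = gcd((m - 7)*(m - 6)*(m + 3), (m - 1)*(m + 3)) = m + 3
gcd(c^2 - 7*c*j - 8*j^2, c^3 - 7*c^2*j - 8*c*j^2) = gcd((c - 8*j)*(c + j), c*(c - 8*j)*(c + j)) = c^2 - 7*c*j - 8*j^2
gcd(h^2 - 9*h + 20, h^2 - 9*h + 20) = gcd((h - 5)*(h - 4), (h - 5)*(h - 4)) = h^2 - 9*h + 20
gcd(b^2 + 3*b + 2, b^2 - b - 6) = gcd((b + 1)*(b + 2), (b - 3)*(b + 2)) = b + 2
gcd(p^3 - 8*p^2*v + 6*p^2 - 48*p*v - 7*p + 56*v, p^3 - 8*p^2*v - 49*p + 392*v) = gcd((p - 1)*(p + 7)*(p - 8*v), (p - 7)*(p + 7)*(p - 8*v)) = p^2 - 8*p*v + 7*p - 56*v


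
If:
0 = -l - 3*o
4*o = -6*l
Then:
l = 0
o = 0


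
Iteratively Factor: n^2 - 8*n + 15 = (n - 5)*(n - 3)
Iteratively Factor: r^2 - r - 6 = (r - 3)*(r + 2)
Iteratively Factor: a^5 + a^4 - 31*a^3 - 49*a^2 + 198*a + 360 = (a - 3)*(a^4 + 4*a^3 - 19*a^2 - 106*a - 120) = (a - 3)*(a + 3)*(a^3 + a^2 - 22*a - 40) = (a - 5)*(a - 3)*(a + 3)*(a^2 + 6*a + 8) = (a - 5)*(a - 3)*(a + 3)*(a + 4)*(a + 2)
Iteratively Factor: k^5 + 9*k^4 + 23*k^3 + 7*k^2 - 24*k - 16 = (k + 1)*(k^4 + 8*k^3 + 15*k^2 - 8*k - 16) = (k + 1)*(k + 4)*(k^3 + 4*k^2 - k - 4) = (k + 1)^2*(k + 4)*(k^2 + 3*k - 4) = (k + 1)^2*(k + 4)^2*(k - 1)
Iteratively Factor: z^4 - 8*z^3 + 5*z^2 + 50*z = (z + 2)*(z^3 - 10*z^2 + 25*z) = (z - 5)*(z + 2)*(z^2 - 5*z) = (z - 5)^2*(z + 2)*(z)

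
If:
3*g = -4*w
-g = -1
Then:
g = 1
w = -3/4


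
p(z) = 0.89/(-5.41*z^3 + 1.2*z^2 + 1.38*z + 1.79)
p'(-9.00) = 0.00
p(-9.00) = 0.00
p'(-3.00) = 0.01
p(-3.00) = 0.01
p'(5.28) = 0.00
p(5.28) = -0.00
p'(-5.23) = 0.00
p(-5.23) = 0.00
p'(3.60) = 0.00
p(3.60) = -0.00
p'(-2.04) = 0.03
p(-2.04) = 0.02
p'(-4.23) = 0.00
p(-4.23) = 0.00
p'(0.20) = -0.25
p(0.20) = 0.43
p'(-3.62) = 0.00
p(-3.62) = 0.00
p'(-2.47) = 0.01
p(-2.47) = 0.01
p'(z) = 0.89*(16.23*z^2 - 2.4*z - 1.38)/(-5.41*z^3 + 1.2*z^2 + 1.38*z + 1.79)^2 = (14.4447*z^2 - 2.136*z - 1.2282)/(-5.41*z^3 + 1.2*z^2 + 1.38*z + 1.79)^2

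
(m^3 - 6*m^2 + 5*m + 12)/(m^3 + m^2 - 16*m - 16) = (m - 3)/(m + 4)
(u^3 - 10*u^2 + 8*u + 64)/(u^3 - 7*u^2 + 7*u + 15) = (u^3 - 10*u^2 + 8*u + 64)/(u^3 - 7*u^2 + 7*u + 15)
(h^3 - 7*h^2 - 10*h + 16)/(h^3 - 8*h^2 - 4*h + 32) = (h - 1)/(h - 2)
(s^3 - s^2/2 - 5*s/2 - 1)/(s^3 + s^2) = 1 - 3/(2*s) - 1/s^2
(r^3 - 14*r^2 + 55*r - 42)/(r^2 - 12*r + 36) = (r^2 - 8*r + 7)/(r - 6)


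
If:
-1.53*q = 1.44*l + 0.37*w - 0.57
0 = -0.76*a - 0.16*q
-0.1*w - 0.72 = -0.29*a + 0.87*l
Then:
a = 0.0301263732774497*w - 0.259554200800152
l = -0.104900404309816*w - 0.914104273829936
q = 1.23288245380072 - 0.143100273067886*w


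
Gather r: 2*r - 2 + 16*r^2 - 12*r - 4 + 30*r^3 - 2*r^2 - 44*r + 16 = 30*r^3 + 14*r^2 - 54*r + 10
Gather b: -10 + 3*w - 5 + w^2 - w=w^2 + 2*w - 15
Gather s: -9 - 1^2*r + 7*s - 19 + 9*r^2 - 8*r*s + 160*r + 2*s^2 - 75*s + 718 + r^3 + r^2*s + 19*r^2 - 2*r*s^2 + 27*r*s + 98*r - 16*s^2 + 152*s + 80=r^3 + 28*r^2 + 257*r + s^2*(-2*r - 14) + s*(r^2 + 19*r + 84) + 770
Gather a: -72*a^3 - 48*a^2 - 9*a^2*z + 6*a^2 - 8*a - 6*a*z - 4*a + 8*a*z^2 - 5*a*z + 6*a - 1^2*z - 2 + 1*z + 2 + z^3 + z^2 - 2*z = -72*a^3 + a^2*(-9*z - 42) + a*(8*z^2 - 11*z - 6) + z^3 + z^2 - 2*z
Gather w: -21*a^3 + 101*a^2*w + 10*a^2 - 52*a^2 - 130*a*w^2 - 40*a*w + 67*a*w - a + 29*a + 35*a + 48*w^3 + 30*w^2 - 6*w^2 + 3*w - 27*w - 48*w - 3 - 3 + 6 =-21*a^3 - 42*a^2 + 63*a + 48*w^3 + w^2*(24 - 130*a) + w*(101*a^2 + 27*a - 72)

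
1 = 1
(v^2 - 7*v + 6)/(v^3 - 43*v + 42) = 1/(v + 7)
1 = 1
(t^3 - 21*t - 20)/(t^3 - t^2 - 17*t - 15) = (t + 4)/(t + 3)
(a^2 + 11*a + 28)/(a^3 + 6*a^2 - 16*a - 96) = (a + 7)/(a^2 + 2*a - 24)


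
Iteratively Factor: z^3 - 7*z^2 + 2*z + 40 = (z - 4)*(z^2 - 3*z - 10) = (z - 5)*(z - 4)*(z + 2)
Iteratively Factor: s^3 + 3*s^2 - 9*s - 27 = (s + 3)*(s^2 - 9) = (s + 3)^2*(s - 3)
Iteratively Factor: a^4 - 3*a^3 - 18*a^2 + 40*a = (a - 5)*(a^3 + 2*a^2 - 8*a) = a*(a - 5)*(a^2 + 2*a - 8) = a*(a - 5)*(a + 4)*(a - 2)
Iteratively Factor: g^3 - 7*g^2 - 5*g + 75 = (g + 3)*(g^2 - 10*g + 25) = (g - 5)*(g + 3)*(g - 5)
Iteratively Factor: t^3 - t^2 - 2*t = (t)*(t^2 - t - 2) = t*(t + 1)*(t - 2)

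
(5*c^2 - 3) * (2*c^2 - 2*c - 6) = 10*c^4 - 10*c^3 - 36*c^2 + 6*c + 18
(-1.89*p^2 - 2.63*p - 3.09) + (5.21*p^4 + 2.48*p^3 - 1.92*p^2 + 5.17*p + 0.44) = 5.21*p^4 + 2.48*p^3 - 3.81*p^2 + 2.54*p - 2.65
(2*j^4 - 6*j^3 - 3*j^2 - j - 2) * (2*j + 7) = 4*j^5 + 2*j^4 - 48*j^3 - 23*j^2 - 11*j - 14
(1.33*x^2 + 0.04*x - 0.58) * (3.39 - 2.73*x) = -3.6309*x^3 + 4.3995*x^2 + 1.719*x - 1.9662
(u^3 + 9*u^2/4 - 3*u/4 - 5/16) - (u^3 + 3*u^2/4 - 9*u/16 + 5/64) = 3*u^2/2 - 3*u/16 - 25/64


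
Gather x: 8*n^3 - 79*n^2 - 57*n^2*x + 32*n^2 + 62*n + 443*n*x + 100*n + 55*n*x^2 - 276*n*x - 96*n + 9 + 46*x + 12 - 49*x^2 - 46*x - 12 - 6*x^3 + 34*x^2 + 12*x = 8*n^3 - 47*n^2 + 66*n - 6*x^3 + x^2*(55*n - 15) + x*(-57*n^2 + 167*n + 12) + 9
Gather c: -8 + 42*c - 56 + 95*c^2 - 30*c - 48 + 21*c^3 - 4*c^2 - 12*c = 21*c^3 + 91*c^2 - 112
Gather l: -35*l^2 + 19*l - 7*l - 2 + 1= -35*l^2 + 12*l - 1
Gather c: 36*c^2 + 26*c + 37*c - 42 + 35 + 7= 36*c^2 + 63*c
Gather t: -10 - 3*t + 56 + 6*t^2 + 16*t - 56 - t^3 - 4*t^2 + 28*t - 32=-t^3 + 2*t^2 + 41*t - 42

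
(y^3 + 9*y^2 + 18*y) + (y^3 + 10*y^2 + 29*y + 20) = 2*y^3 + 19*y^2 + 47*y + 20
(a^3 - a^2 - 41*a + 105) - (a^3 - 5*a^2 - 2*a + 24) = 4*a^2 - 39*a + 81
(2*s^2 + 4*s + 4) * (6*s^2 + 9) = 12*s^4 + 24*s^3 + 42*s^2 + 36*s + 36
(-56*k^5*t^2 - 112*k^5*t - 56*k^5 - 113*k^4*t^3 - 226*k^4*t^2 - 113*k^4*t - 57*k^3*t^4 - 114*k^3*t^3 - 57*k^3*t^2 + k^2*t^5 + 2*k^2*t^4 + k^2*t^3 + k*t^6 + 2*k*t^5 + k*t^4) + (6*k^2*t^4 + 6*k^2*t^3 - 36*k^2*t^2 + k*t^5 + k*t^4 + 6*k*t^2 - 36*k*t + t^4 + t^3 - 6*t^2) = -56*k^5*t^2 - 112*k^5*t - 56*k^5 - 113*k^4*t^3 - 226*k^4*t^2 - 113*k^4*t - 57*k^3*t^4 - 114*k^3*t^3 - 57*k^3*t^2 + k^2*t^5 + 8*k^2*t^4 + 7*k^2*t^3 - 36*k^2*t^2 + k*t^6 + 3*k*t^5 + 2*k*t^4 + 6*k*t^2 - 36*k*t + t^4 + t^3 - 6*t^2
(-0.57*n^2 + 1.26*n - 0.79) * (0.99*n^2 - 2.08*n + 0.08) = -0.5643*n^4 + 2.433*n^3 - 3.4485*n^2 + 1.744*n - 0.0632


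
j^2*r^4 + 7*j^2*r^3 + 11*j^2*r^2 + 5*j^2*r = r*(r + 5)*(j*r + j)^2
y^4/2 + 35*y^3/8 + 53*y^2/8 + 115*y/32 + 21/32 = (y/2 + 1/4)*(y + 1/2)*(y + 3/4)*(y + 7)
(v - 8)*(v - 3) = v^2 - 11*v + 24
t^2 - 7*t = t*(t - 7)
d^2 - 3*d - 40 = (d - 8)*(d + 5)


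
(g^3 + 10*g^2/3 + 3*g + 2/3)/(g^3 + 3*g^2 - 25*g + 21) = (3*g^3 + 10*g^2 + 9*g + 2)/(3*(g^3 + 3*g^2 - 25*g + 21))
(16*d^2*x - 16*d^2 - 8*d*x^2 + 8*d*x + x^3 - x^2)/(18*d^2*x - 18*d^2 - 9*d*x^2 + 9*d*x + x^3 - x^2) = (16*d^2 - 8*d*x + x^2)/(18*d^2 - 9*d*x + x^2)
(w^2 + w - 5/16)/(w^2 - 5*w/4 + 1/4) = (w + 5/4)/(w - 1)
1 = 1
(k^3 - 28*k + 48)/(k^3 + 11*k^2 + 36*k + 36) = (k^2 - 6*k + 8)/(k^2 + 5*k + 6)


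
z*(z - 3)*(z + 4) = z^3 + z^2 - 12*z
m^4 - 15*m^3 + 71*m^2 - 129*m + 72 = (m - 8)*(m - 3)^2*(m - 1)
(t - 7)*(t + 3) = t^2 - 4*t - 21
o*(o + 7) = o^2 + 7*o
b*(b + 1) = b^2 + b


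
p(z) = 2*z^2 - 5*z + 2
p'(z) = 4*z - 5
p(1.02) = -1.02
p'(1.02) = -0.92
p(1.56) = -0.93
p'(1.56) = 1.24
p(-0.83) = 7.53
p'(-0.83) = -8.32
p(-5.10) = 79.52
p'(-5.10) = -25.40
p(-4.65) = 68.50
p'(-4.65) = -23.60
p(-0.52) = 5.14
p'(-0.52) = -7.08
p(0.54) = -0.12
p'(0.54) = -2.84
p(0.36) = 0.46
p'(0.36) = -3.56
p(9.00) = 119.00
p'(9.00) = 31.00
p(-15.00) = 527.00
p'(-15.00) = -65.00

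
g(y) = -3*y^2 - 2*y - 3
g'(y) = -6*y - 2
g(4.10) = -61.63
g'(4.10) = -26.60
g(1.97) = -18.58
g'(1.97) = -13.82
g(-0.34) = -2.67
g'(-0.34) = 0.04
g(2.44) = -25.74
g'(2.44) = -16.64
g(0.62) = -5.39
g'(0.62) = -5.72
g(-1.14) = -4.62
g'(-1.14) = 4.84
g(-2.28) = -14.04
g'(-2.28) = 11.68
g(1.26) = -10.28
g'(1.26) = -9.56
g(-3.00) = -24.00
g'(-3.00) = 16.00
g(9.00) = -264.00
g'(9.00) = -56.00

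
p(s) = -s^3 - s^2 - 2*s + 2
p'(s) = -3*s^2 - 2*s - 2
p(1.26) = -4.11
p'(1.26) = -9.28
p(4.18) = -96.87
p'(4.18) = -62.78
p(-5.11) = 119.54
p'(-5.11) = -70.12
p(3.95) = -83.13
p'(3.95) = -56.71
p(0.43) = 0.88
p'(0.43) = -3.41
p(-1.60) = 6.74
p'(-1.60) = -6.48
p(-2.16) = 11.73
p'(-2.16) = -11.68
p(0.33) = 1.20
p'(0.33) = -2.99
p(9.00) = -826.00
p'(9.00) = -263.00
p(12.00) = -1894.00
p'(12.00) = -458.00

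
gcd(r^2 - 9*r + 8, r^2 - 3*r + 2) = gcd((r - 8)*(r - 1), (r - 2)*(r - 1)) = r - 1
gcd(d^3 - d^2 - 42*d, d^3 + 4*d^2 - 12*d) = d^2 + 6*d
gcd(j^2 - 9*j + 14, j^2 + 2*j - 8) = j - 2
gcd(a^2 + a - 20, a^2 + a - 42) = 1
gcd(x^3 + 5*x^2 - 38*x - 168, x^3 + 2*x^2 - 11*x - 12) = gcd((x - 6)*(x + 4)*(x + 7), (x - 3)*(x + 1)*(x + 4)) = x + 4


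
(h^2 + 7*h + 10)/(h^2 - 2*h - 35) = (h + 2)/(h - 7)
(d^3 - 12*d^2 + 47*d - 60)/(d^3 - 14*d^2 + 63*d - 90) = (d - 4)/(d - 6)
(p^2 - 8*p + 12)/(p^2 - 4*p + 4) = (p - 6)/(p - 2)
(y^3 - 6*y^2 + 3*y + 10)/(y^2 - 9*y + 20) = (y^2 - y - 2)/(y - 4)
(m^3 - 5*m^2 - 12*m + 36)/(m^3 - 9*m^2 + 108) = (m - 2)/(m - 6)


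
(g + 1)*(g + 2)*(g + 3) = g^3 + 6*g^2 + 11*g + 6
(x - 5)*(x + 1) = x^2 - 4*x - 5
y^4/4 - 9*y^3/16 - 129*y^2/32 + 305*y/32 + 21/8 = (y/4 + 1)*(y - 7/2)*(y - 3)*(y + 1/4)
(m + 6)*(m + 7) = m^2 + 13*m + 42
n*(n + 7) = n^2 + 7*n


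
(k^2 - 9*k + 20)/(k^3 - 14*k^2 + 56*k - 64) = (k - 5)/(k^2 - 10*k + 16)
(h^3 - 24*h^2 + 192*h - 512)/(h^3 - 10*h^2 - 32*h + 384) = (h - 8)/(h + 6)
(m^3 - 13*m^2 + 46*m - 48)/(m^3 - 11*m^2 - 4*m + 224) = (m^2 - 5*m + 6)/(m^2 - 3*m - 28)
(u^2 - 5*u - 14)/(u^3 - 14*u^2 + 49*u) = (u + 2)/(u*(u - 7))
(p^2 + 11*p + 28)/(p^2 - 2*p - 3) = (p^2 + 11*p + 28)/(p^2 - 2*p - 3)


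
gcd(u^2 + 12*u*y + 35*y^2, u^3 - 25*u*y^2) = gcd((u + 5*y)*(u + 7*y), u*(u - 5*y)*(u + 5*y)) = u + 5*y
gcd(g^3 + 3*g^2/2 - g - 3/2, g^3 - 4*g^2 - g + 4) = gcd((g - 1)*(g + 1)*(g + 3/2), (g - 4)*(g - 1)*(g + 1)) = g^2 - 1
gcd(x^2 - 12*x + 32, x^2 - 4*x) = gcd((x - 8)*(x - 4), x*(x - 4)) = x - 4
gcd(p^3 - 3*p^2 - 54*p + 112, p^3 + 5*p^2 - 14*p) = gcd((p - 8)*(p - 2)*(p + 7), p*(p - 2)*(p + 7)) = p^2 + 5*p - 14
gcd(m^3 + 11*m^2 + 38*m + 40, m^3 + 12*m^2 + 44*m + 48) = m^2 + 6*m + 8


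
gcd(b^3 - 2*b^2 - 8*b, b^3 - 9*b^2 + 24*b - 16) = b - 4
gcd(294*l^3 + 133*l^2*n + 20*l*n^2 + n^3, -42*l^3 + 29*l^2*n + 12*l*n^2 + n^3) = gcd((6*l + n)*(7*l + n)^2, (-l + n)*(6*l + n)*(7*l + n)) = 42*l^2 + 13*l*n + n^2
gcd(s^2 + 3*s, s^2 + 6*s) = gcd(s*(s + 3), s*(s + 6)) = s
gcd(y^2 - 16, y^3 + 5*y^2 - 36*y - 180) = 1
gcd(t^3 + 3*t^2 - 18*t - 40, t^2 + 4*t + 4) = t + 2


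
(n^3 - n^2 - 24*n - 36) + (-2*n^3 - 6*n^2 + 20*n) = -n^3 - 7*n^2 - 4*n - 36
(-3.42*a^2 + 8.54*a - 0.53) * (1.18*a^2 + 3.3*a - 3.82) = -4.0356*a^4 - 1.2088*a^3 + 40.621*a^2 - 34.3718*a + 2.0246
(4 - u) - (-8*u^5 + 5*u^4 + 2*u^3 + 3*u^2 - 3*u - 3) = 8*u^5 - 5*u^4 - 2*u^3 - 3*u^2 + 2*u + 7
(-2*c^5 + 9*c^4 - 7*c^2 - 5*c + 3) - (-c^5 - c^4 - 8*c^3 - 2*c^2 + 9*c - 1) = -c^5 + 10*c^4 + 8*c^3 - 5*c^2 - 14*c + 4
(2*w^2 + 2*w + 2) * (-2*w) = -4*w^3 - 4*w^2 - 4*w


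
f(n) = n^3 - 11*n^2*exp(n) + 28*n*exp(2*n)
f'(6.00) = 59029841.67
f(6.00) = 27183263.16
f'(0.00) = 28.00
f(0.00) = 0.00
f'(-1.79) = 8.29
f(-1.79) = -13.02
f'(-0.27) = 11.65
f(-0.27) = -5.04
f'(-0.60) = 4.46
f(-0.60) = -7.45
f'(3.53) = 255501.93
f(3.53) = 110460.38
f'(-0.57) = 4.79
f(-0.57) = -7.31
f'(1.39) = 1503.73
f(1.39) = 544.71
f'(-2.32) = 14.36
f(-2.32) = -18.93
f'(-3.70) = 39.25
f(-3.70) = -54.44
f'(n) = -11*n^2*exp(n) + 3*n^2 + 56*n*exp(2*n) - 22*n*exp(n) + 28*exp(2*n)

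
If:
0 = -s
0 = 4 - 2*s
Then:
No Solution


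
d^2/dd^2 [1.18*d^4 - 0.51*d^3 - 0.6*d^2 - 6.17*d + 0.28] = 14.16*d^2 - 3.06*d - 1.2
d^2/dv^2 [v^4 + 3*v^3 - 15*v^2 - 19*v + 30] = 12*v^2 + 18*v - 30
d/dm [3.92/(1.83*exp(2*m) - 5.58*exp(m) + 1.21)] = (21.8736 - 14.3472*exp(m))*exp(m)/(1.83*exp(2*m) - 5.58*exp(m) + 1.21)^2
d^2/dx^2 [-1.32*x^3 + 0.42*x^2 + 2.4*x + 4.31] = 0.84 - 7.92*x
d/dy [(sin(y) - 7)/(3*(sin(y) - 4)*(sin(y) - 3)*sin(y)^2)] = (-sin(y)^3 + 14*sin(y)^2 - 53*sin(y) + 56)*cos(y)/((sin(y) - 4)^2*(sin(y) - 3)^2*sin(y)^3)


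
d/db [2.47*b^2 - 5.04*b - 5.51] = 4.94*b - 5.04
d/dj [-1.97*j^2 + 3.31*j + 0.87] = 3.31 - 3.94*j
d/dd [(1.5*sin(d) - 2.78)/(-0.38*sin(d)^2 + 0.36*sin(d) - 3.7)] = (0.57*sin(d)^2 - 2.1128*sin(d) - 4.5492)*cos(d)/(0.1444*sin(d)^4 - 0.2736*sin(d)^3 + 2.9416*sin(d)^2 - 2.664*sin(d) + 13.69)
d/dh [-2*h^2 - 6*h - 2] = -4*h - 6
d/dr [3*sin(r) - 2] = 3*cos(r)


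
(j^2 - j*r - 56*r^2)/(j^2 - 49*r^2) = (-j + 8*r)/(-j + 7*r)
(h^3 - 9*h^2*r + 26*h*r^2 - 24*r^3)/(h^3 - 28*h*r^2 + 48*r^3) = (h - 3*r)/(h + 6*r)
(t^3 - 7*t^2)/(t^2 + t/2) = 2*t*(t - 7)/(2*t + 1)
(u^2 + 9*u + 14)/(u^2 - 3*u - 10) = (u + 7)/(u - 5)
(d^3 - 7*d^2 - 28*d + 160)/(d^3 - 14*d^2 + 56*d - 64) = (d + 5)/(d - 2)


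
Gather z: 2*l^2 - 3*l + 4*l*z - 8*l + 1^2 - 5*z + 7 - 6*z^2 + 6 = 2*l^2 - 11*l - 6*z^2 + z*(4*l - 5) + 14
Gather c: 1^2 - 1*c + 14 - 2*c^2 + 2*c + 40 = -2*c^2 + c + 55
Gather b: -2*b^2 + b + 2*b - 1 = -2*b^2 + 3*b - 1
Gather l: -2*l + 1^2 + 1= 2 - 2*l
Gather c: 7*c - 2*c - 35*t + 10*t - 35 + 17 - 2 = 5*c - 25*t - 20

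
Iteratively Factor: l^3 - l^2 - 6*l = (l - 3)*(l^2 + 2*l) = (l - 3)*(l + 2)*(l)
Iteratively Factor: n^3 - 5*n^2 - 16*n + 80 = (n - 4)*(n^2 - n - 20) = (n - 5)*(n - 4)*(n + 4)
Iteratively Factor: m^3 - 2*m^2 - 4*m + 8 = (m + 2)*(m^2 - 4*m + 4) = (m - 2)*(m + 2)*(m - 2)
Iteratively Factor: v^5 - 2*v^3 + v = (v + 1)*(v^4 - v^3 - v^2 + v) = v*(v + 1)*(v^3 - v^2 - v + 1) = v*(v - 1)*(v + 1)*(v^2 - 1) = v*(v - 1)^2*(v + 1)*(v + 1)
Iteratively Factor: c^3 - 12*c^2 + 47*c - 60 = (c - 3)*(c^2 - 9*c + 20) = (c - 4)*(c - 3)*(c - 5)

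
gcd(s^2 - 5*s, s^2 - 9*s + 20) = s - 5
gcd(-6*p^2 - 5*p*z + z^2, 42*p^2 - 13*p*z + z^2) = -6*p + z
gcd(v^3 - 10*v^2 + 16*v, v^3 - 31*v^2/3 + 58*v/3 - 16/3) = v^2 - 10*v + 16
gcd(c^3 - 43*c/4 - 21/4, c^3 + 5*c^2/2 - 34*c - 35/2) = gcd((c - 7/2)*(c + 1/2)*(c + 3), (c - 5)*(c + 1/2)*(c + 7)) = c + 1/2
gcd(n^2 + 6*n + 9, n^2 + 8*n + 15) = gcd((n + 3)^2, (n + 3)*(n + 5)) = n + 3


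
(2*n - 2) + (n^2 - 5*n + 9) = n^2 - 3*n + 7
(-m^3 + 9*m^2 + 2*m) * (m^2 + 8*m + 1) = -m^5 + m^4 + 73*m^3 + 25*m^2 + 2*m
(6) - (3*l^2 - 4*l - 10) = -3*l^2 + 4*l + 16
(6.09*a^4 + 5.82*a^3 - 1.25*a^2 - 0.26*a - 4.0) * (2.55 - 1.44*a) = -8.7696*a^5 + 7.1487*a^4 + 16.641*a^3 - 2.8131*a^2 + 5.097*a - 10.2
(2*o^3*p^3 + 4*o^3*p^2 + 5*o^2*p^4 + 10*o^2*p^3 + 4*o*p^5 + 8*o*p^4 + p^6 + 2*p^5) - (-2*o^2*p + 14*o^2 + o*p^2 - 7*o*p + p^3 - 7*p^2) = 2*o^3*p^3 + 4*o^3*p^2 + 5*o^2*p^4 + 10*o^2*p^3 + 2*o^2*p - 14*o^2 + 4*o*p^5 + 8*o*p^4 - o*p^2 + 7*o*p + p^6 + 2*p^5 - p^3 + 7*p^2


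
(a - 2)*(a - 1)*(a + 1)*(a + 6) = a^4 + 4*a^3 - 13*a^2 - 4*a + 12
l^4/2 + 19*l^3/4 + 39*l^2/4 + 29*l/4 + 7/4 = (l/2 + 1/2)*(l + 1/2)*(l + 1)*(l + 7)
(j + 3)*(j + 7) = j^2 + 10*j + 21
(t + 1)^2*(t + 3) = t^3 + 5*t^2 + 7*t + 3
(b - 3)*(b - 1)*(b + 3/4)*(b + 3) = b^4 - b^3/4 - 39*b^2/4 + 9*b/4 + 27/4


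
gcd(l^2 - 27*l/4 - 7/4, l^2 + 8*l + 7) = 1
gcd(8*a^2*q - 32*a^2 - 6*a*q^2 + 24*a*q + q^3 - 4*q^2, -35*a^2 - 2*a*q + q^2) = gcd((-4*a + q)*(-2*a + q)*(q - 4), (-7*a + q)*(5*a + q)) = 1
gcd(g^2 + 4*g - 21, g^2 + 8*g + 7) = g + 7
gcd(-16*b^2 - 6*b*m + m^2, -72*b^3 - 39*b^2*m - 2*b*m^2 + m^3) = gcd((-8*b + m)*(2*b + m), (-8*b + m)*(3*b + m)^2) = 8*b - m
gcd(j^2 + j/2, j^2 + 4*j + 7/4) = j + 1/2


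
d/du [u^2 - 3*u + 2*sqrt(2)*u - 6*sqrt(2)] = 2*u - 3 + 2*sqrt(2)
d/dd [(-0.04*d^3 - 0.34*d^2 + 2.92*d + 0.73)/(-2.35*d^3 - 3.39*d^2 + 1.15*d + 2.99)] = (-5.55111512312578e-17*d^5 - 0.6634*d^4 + 13.632*d^3 + 14.2955*d^2 + 2.9162*d + 7.8913)/(5.5225*d^6 + 15.933*d^5 + 6.0871*d^4 - 21.85*d^3 - 18.9497*d^2 + 6.877*d + 8.9401)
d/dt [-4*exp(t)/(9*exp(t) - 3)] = 4*exp(t)/(3*(3*exp(t) - 1)^2)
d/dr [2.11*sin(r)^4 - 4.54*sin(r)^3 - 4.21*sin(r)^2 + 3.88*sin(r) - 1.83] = (8.44*sin(r)^3 - 13.62*sin(r)^2 - 8.42*sin(r) + 3.88)*cos(r)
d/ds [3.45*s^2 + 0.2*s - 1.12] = 6.9*s + 0.2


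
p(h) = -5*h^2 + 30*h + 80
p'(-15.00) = 180.00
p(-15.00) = -1495.00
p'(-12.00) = 150.00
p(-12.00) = -1000.00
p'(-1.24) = 42.40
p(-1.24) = 35.11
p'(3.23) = -2.30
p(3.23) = 124.74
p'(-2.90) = 59.00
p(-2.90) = -49.05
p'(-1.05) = 40.50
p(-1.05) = 42.99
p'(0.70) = 23.00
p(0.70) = 98.55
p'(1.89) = 11.10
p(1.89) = 118.84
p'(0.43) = 25.70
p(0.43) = 91.98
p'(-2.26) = 52.60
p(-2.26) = -13.34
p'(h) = 30 - 10*h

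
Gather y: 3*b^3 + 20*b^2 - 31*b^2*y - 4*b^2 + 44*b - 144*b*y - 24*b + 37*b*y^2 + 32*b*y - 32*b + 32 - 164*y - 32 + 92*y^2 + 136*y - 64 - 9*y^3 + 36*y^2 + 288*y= 3*b^3 + 16*b^2 - 12*b - 9*y^3 + y^2*(37*b + 128) + y*(-31*b^2 - 112*b + 260) - 64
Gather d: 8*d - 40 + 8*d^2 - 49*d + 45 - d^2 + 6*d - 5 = 7*d^2 - 35*d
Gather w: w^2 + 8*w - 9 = w^2 + 8*w - 9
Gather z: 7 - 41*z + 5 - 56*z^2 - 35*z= -56*z^2 - 76*z + 12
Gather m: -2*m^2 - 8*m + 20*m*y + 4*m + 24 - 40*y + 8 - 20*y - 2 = -2*m^2 + m*(20*y - 4) - 60*y + 30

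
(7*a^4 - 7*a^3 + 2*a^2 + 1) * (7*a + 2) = 49*a^5 - 35*a^4 + 4*a^2 + 7*a + 2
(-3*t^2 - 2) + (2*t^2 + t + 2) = -t^2 + t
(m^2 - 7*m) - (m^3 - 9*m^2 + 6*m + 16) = -m^3 + 10*m^2 - 13*m - 16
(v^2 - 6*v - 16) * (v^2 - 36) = v^4 - 6*v^3 - 52*v^2 + 216*v + 576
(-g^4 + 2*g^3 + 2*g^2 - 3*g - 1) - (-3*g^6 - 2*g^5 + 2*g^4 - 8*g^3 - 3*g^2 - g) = 3*g^6 + 2*g^5 - 3*g^4 + 10*g^3 + 5*g^2 - 2*g - 1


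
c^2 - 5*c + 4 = (c - 4)*(c - 1)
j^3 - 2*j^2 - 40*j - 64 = (j - 8)*(j + 2)*(j + 4)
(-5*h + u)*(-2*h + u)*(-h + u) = -10*h^3 + 17*h^2*u - 8*h*u^2 + u^3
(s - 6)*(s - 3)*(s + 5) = s^3 - 4*s^2 - 27*s + 90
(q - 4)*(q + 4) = q^2 - 16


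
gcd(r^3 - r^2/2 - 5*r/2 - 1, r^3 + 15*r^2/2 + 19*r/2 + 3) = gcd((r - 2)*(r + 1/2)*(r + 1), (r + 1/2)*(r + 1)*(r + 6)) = r^2 + 3*r/2 + 1/2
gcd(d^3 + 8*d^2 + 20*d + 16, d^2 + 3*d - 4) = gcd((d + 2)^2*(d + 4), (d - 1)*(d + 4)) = d + 4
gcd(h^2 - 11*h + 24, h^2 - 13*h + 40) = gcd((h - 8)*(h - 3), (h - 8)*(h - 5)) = h - 8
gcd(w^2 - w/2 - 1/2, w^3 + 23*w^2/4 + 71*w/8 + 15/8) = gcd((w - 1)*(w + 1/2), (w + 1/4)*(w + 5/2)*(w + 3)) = 1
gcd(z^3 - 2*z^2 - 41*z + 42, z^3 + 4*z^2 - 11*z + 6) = z^2 + 5*z - 6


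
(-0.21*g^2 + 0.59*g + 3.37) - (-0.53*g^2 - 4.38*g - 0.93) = 0.32*g^2 + 4.97*g + 4.3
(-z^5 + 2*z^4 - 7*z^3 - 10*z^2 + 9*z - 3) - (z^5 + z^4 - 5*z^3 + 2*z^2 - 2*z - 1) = -2*z^5 + z^4 - 2*z^3 - 12*z^2 + 11*z - 2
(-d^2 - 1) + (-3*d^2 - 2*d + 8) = -4*d^2 - 2*d + 7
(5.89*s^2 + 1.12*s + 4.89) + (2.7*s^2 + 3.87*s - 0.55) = 8.59*s^2 + 4.99*s + 4.34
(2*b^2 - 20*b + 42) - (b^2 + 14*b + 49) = b^2 - 34*b - 7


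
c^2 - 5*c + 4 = (c - 4)*(c - 1)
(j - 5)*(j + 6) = j^2 + j - 30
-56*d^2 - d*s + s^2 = (-8*d + s)*(7*d + s)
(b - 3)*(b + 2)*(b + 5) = b^3 + 4*b^2 - 11*b - 30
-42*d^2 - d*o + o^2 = (-7*d + o)*(6*d + o)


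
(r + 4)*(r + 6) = r^2 + 10*r + 24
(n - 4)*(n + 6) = n^2 + 2*n - 24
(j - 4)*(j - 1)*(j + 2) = j^3 - 3*j^2 - 6*j + 8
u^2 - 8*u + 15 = (u - 5)*(u - 3)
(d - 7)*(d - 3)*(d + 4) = d^3 - 6*d^2 - 19*d + 84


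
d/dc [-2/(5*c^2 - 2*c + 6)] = 4*(5*c - 1)/(5*c^2 - 2*c + 6)^2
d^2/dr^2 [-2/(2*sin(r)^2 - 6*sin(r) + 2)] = (4*sin(r)^4 - 9*sin(r)^3 - sin(r)^2 + 21*sin(r) - 16)/(sin(r)^2 - 3*sin(r) + 1)^3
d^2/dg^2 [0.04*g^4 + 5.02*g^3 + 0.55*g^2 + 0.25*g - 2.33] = 0.48*g^2 + 30.12*g + 1.1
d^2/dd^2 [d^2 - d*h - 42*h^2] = 2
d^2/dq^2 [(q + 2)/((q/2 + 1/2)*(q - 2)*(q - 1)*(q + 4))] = 12*(2*q^7 + 12*q^6 + 15*q^5 - 54*q^4 - 97*q^3 + 90*q^2 + 76*q + 56)/(q^12 + 6*q^11 - 15*q^10 - 106*q^9 + 135*q^8 + 666*q^7 - 837*q^6 - 1422*q^5 + 1836*q^4 + 1240*q^3 - 1632*q^2 - 384*q + 512)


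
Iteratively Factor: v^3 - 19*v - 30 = (v - 5)*(v^2 + 5*v + 6) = (v - 5)*(v + 2)*(v + 3)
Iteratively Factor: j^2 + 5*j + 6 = (j + 2)*(j + 3)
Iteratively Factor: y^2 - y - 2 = (y - 2)*(y + 1)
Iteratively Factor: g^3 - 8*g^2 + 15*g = (g - 5)*(g^2 - 3*g) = (g - 5)*(g - 3)*(g)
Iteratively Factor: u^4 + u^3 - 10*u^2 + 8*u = (u - 1)*(u^3 + 2*u^2 - 8*u) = (u - 1)*(u + 4)*(u^2 - 2*u) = u*(u - 1)*(u + 4)*(u - 2)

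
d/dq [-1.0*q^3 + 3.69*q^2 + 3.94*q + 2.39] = -3.0*q^2 + 7.38*q + 3.94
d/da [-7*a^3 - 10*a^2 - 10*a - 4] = -21*a^2 - 20*a - 10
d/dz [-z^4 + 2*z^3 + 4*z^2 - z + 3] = -4*z^3 + 6*z^2 + 8*z - 1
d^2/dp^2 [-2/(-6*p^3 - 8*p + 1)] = 8*(-9*p*(6*p^3 + 8*p - 1) + 2*(9*p^2 + 4)^2)/(6*p^3 + 8*p - 1)^3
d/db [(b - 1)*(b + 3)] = 2*b + 2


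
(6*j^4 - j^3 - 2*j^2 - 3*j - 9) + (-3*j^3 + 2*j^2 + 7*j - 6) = 6*j^4 - 4*j^3 + 4*j - 15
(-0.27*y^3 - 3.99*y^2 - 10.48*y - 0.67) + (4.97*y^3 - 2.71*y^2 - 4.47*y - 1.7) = 4.7*y^3 - 6.7*y^2 - 14.95*y - 2.37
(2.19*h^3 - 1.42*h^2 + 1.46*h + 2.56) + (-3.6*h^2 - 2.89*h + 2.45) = 2.19*h^3 - 5.02*h^2 - 1.43*h + 5.01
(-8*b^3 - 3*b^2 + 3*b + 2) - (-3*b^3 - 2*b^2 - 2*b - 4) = -5*b^3 - b^2 + 5*b + 6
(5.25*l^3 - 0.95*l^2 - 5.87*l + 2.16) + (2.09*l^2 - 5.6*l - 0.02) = 5.25*l^3 + 1.14*l^2 - 11.47*l + 2.14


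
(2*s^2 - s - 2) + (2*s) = 2*s^2 + s - 2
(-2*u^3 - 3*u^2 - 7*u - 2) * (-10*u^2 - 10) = 20*u^5 + 30*u^4 + 90*u^3 + 50*u^2 + 70*u + 20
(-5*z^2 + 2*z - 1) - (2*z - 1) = -5*z^2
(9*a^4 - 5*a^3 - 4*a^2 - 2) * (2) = 18*a^4 - 10*a^3 - 8*a^2 - 4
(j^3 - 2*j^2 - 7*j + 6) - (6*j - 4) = j^3 - 2*j^2 - 13*j + 10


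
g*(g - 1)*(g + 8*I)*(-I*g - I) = -I*g^4 + 8*g^3 + I*g^2 - 8*g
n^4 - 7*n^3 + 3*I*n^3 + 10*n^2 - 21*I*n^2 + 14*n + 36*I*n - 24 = (n - 4)*(n - 3)*(n + I)*(n + 2*I)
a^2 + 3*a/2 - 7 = (a - 2)*(a + 7/2)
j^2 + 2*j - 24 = (j - 4)*(j + 6)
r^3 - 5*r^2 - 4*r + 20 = (r - 5)*(r - 2)*(r + 2)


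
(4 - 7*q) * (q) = -7*q^2 + 4*q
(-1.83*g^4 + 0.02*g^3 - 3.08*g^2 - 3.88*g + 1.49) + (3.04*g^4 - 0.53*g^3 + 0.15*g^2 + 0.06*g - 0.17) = 1.21*g^4 - 0.51*g^3 - 2.93*g^2 - 3.82*g + 1.32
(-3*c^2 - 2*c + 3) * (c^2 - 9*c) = -3*c^4 + 25*c^3 + 21*c^2 - 27*c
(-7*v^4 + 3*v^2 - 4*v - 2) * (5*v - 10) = -35*v^5 + 70*v^4 + 15*v^3 - 50*v^2 + 30*v + 20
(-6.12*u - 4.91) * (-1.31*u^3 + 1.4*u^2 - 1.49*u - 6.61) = 8.0172*u^4 - 2.1359*u^3 + 2.2448*u^2 + 47.7691*u + 32.4551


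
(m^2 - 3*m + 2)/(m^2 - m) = (m - 2)/m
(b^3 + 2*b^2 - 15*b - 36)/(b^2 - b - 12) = b + 3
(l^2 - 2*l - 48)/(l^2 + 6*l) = (l - 8)/l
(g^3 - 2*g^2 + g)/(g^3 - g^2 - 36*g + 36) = g*(g - 1)/(g^2 - 36)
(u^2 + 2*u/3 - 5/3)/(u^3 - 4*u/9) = 3*(3*u^2 + 2*u - 5)/(u*(9*u^2 - 4))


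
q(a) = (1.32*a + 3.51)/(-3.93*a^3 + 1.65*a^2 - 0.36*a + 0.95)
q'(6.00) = 0.01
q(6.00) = -0.01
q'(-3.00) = 0.01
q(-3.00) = -0.00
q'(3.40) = 0.04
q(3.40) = -0.06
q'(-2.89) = 0.01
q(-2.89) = -0.00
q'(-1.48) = 0.23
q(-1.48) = 0.09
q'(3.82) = 0.03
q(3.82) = -0.04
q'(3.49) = 0.04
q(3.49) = -0.06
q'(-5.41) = -0.00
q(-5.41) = -0.01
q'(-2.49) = 0.02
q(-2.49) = 0.00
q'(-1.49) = 0.22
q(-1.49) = 0.09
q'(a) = (1.32*a + 3.51)*(11.79*a^2 - 3.3*a + 0.36)/(-3.93*a^3 + 1.65*a^2 - 0.36*a + 0.95)^2 + 1.32/(-3.93*a^3 + 1.65*a^2 - 0.36*a + 0.95)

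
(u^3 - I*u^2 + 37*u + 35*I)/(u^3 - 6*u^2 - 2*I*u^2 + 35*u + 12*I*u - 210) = (u + I)/(u - 6)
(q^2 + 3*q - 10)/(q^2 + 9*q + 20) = (q - 2)/(q + 4)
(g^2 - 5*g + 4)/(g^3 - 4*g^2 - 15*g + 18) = (g - 4)/(g^2 - 3*g - 18)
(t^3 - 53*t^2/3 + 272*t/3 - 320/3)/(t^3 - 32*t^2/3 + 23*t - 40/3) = (t - 8)/(t - 1)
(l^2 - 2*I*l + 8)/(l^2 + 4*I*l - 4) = (l - 4*I)/(l + 2*I)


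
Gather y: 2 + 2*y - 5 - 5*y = -3*y - 3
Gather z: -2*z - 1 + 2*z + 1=0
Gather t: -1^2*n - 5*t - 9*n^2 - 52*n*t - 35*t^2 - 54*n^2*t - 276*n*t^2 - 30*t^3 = -9*n^2 - n - 30*t^3 + t^2*(-276*n - 35) + t*(-54*n^2 - 52*n - 5)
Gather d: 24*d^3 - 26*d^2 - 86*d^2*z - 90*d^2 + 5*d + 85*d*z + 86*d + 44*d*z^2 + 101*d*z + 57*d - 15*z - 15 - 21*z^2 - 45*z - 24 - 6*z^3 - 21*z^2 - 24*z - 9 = 24*d^3 + d^2*(-86*z - 116) + d*(44*z^2 + 186*z + 148) - 6*z^3 - 42*z^2 - 84*z - 48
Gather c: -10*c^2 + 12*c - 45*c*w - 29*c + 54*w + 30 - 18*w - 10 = -10*c^2 + c*(-45*w - 17) + 36*w + 20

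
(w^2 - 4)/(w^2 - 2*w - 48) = (4 - w^2)/(-w^2 + 2*w + 48)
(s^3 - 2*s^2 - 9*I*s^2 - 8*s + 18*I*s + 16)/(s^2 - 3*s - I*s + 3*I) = (s^2 + s*(-2 - 8*I) + 16*I)/(s - 3)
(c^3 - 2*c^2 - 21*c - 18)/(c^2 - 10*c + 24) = (c^2 + 4*c + 3)/(c - 4)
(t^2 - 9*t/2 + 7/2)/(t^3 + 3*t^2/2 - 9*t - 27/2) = (2*t^2 - 9*t + 7)/(2*t^3 + 3*t^2 - 18*t - 27)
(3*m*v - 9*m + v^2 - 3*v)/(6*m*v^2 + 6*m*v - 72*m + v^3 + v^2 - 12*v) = (3*m + v)/(6*m*v + 24*m + v^2 + 4*v)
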